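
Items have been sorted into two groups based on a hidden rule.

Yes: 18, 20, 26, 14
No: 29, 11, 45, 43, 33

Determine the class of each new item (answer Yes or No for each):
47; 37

No, No

Looking at the examples, the only property every 'Yes' case has and every 'No' case lacks is: even.
47 → 47 is odd → No.
37 → 37 is odd → No.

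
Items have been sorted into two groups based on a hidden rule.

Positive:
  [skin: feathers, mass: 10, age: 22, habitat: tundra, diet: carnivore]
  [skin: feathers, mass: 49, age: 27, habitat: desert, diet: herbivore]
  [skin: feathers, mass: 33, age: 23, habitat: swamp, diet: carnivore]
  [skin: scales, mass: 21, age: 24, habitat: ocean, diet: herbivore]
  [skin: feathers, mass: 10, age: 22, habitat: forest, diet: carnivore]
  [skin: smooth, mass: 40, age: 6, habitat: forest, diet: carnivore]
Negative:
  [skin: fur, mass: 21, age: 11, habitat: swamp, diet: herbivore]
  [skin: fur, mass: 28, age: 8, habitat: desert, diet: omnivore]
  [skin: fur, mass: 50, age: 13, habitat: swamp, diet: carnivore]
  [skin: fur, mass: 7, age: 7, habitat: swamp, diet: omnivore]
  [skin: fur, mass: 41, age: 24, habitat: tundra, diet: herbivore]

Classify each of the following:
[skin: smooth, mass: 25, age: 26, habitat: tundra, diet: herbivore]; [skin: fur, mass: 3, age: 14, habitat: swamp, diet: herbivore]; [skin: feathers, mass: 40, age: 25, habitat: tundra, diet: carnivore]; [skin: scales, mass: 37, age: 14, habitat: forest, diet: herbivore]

Positive, Negative, Positive, Positive

The pattern is that an item is 'Positive' exactly when: skin is not fur.
[skin: smooth, mass: 25, age: 26, habitat: tundra, diet: herbivore]: skin is smooth, qualifies → Positive. [skin: fur, mass: 3, age: 14, habitat: swamp, diet: herbivore]: skin is fur, does not pass → Negative. [skin: feathers, mass: 40, age: 25, habitat: tundra, diet: carnivore]: skin is feathers, qualifies → Positive. [skin: scales, mass: 37, age: 14, habitat: forest, diet: herbivore]: skin is scales, qualifies → Positive.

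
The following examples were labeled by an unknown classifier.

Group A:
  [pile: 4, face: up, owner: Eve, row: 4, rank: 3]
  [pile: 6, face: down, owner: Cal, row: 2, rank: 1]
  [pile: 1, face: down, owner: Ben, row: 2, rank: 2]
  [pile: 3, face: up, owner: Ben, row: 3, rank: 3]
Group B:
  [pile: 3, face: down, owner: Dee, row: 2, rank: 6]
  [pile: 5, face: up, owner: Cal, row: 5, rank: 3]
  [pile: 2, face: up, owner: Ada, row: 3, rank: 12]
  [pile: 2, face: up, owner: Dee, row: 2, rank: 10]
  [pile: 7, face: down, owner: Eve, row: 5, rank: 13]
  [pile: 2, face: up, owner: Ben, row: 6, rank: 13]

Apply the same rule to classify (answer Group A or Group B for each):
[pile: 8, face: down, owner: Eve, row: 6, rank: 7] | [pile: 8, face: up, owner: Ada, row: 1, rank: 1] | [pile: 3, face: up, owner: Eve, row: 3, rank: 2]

The rule appears to be: rank ≤ 3 AND row ≤ 4.
[pile: 8, face: down, owner: Eve, row: 6, rank: 7] → rank = 7, row = 6 → Group B. [pile: 8, face: up, owner: Ada, row: 1, rank: 1] → rank = 1, row = 1 → Group A. [pile: 3, face: up, owner: Eve, row: 3, rank: 2] → rank = 2, row = 3 → Group A.

Group B, Group A, Group A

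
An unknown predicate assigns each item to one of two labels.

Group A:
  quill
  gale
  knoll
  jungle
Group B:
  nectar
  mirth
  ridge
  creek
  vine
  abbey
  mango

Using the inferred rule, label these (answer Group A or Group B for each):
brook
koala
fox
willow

Group B, Group A, Group B, Group A

The pattern is that an item is 'Group A' exactly when: contains 'l'.
Group B: brook, since no 'l'.
Group A: koala, since has 'l'.
Group B: fox, since no 'l'.
Group A: willow, since has 'l'.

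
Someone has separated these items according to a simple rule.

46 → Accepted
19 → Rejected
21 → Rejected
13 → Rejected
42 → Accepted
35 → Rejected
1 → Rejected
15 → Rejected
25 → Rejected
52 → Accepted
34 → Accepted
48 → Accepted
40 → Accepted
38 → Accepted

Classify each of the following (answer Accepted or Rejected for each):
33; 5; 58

Rule: even. This holds for each 'Accepted' example and fails for each 'Rejected' one.
33: 33 is odd, does not fit → Rejected.
5: 5 is odd, does not fit → Rejected.
58: 58 is even, satisfies this → Accepted.

Rejected, Rejected, Accepted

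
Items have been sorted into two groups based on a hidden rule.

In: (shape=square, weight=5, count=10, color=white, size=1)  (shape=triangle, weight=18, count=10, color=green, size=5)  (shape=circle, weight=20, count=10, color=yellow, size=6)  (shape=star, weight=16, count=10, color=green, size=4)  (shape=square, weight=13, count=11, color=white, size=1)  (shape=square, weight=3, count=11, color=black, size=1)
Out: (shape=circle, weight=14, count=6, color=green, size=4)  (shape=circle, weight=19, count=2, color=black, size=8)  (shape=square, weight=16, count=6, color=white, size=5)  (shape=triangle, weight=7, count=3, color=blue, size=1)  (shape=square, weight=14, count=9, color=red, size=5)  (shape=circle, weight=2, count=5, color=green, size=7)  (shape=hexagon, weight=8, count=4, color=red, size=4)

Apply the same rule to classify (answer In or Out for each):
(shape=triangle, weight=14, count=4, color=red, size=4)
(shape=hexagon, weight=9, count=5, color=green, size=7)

Out, Out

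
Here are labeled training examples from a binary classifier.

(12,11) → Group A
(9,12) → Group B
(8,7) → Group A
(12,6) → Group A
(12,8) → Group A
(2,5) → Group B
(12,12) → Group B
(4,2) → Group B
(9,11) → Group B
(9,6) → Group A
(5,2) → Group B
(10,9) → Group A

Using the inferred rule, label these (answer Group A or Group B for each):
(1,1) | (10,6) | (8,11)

Group B, Group A, Group B

The distinguishing property — first > second AND sum ≥ 15 — holds for all the 'Group A' cases and none of the 'Group B' cases.
(1,1): Group B (1 = 1, 1+1 = 2).
(10,6): Group A (10 > 6, 10+6 = 16).
(8,11): Group B (8 < 11, 8+11 = 19).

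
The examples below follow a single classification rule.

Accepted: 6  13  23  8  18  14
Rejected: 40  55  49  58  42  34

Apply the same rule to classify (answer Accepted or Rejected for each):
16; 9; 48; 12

The pattern is that an item is 'Accepted' exactly when: at most 23.
16: 16 ≤ 23 — qualifies, so Accepted. 9: 9 ≤ 23 — qualifies, so Accepted. 48: 48 > 23 — lacks this property, so Rejected. 12: 12 ≤ 23 — qualifies, so Accepted.

Accepted, Accepted, Rejected, Accepted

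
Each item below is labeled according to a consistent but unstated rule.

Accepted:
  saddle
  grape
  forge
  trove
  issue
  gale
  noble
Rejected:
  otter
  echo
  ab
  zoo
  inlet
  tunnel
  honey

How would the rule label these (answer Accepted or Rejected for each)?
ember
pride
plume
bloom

Rejected, Accepted, Accepted, Rejected

The rule appears to be: ends with 'e'.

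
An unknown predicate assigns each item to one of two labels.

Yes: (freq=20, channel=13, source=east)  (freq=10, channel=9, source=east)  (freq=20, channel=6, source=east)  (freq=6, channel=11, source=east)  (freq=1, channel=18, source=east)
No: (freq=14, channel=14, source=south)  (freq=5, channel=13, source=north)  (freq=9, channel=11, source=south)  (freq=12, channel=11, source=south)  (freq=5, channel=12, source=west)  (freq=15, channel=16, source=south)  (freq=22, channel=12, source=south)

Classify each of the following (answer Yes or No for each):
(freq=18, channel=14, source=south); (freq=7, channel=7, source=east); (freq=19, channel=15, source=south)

Checking candidate rules against both groups, what survives is: source is east.
(freq=18, channel=14, source=south) → source is south → No. (freq=7, channel=7, source=east) → source is east → Yes. (freq=19, channel=15, source=south) → source is south → No.

No, Yes, No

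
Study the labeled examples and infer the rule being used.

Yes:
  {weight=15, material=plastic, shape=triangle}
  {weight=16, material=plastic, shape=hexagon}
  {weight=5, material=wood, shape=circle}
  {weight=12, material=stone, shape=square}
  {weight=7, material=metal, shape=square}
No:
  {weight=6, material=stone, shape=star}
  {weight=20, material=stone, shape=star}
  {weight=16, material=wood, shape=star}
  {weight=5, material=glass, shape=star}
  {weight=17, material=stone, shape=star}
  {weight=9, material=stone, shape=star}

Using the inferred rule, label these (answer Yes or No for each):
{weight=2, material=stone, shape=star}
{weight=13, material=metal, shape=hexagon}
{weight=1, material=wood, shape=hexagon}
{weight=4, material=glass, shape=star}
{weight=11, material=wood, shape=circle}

Rule: shape is not star. This holds for each 'Yes' example and fails for each 'No' one.
{weight=2, material=stone, shape=star}: No (shape is star). {weight=13, material=metal, shape=hexagon}: Yes (shape is hexagon). {weight=1, material=wood, shape=hexagon}: Yes (shape is hexagon). {weight=4, material=glass, shape=star}: No (shape is star). {weight=11, material=wood, shape=circle}: Yes (shape is circle).

No, Yes, Yes, No, Yes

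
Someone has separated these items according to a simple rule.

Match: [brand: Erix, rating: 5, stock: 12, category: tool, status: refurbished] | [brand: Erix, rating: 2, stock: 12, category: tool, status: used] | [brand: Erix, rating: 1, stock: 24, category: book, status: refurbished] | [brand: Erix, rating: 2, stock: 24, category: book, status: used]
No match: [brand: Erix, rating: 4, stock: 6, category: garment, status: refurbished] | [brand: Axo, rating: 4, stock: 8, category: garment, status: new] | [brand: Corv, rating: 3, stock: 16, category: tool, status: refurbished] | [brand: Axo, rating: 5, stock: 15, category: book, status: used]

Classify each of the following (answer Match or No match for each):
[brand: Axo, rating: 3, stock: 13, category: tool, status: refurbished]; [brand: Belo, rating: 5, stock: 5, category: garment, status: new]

No match, No match

One predicate separates the groups cleanly: brand is Erix AND stock ≥ 8.
[brand: Axo, rating: 3, stock: 13, category: tool, status: refurbished]: brand is Axo, stock = 13, does not satisfy this → No match.
[brand: Belo, rating: 5, stock: 5, category: garment, status: new]: brand is Belo, stock = 5, does not satisfy this → No match.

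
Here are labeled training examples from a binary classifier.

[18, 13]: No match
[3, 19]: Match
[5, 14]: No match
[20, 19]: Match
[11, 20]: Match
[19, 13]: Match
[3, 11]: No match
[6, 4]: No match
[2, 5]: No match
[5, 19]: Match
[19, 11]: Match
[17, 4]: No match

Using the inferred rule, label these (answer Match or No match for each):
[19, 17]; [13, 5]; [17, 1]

A rule that fits every label: max ≥ 19 — true of each 'Match' example, false of each 'No match' one.
[19, 17] — max 19, hence Match. [13, 5] — max 13, hence No match. [17, 1] — max 17, hence No match.

Match, No match, No match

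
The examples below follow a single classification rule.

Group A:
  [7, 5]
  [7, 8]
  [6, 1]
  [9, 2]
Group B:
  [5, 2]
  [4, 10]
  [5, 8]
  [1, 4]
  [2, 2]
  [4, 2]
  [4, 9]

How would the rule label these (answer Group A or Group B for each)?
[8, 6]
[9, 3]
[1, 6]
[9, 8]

Group A, Group A, Group B, Group A

A rule that fits every label: first ≥ 6 — true of each 'Group A' example, false of each 'Group B' one.
[8, 6]: first 8, checks out → Group A. [9, 3]: first 9, checks out → Group A. [1, 6]: first 1, does not satisfy this → Group B. [9, 8]: first 9, checks out → Group A.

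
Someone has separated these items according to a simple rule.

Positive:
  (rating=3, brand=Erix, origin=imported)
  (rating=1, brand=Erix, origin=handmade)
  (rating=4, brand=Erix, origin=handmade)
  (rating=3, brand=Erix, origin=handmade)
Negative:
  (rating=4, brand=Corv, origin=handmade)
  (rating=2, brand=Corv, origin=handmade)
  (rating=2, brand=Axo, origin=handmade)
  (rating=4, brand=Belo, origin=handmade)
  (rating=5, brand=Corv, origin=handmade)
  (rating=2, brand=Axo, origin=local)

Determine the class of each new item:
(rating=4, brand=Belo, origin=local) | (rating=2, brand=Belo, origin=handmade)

Negative, Negative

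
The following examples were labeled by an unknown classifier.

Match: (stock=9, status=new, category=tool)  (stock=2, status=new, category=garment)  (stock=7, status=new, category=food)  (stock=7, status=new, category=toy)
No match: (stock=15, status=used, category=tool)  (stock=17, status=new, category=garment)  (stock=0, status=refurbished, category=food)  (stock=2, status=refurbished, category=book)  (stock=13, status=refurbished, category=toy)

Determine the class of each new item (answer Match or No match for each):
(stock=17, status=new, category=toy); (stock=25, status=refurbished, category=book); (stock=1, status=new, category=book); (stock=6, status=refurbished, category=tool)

The simplest hypothesis consistent with all the labels is: status is new AND stock ≤ 9.
(stock=17, status=new, category=toy): status is new, stock = 17, fails this test → No match. (stock=25, status=refurbished, category=book): status is refurbished, stock = 25, fails this test → No match. (stock=1, status=new, category=book): status is new, stock = 1, checks out → Match. (stock=6, status=refurbished, category=tool): status is refurbished, stock = 6, fails this test → No match.

No match, No match, Match, No match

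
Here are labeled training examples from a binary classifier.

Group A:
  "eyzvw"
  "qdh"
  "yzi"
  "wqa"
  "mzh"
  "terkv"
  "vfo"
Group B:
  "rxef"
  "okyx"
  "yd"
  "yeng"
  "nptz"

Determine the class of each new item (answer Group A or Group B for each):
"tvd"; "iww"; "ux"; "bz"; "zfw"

Group A, Group A, Group B, Group B, Group A

Looking at the examples, the only property every 'Group A' case has and every 'Group B' case lacks is: odd length.
Group A: "tvd", since length 3.
Group A: "iww", since length 3.
Group B: "ux", since length 2.
Group B: "bz", since length 2.
Group A: "zfw", since length 3.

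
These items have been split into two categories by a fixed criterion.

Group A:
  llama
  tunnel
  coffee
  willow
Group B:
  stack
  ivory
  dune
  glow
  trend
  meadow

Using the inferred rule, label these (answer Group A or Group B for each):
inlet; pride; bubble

One predicate separates the groups cleanly: has a double letter.
inlet → no doubled letter → Group B.
pride → no doubled letter → Group B.
bubble → 'bb' doubled → Group A.

Group B, Group B, Group A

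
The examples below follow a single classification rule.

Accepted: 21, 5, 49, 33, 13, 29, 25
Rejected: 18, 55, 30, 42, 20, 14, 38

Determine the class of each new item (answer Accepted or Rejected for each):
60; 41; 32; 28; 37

Checking candidate rules against both groups, what survives is: ≡ 1 (mod 4).
Rejected: 60, since 60 mod 4 = 0. Accepted: 41, since 41 mod 4 = 1. Rejected: 32, since 32 mod 4 = 0. Rejected: 28, since 28 mod 4 = 0. Accepted: 37, since 37 mod 4 = 1.

Rejected, Accepted, Rejected, Rejected, Accepted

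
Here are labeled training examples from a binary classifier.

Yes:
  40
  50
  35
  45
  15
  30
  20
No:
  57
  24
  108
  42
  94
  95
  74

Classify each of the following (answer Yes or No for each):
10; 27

A rule that fits every label: multiple of 5 AND at most 50 — true of each 'Yes' example, false of each 'No' one.
Yes: 10, since 10 = 5·2, 10 ≤ 50.
No: 27, since 27 = 5·5 + 2, 27 ≤ 50.

Yes, No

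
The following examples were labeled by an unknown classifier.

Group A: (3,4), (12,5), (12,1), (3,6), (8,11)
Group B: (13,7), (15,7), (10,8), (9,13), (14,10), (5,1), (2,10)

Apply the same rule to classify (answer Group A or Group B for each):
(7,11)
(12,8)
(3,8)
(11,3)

Comparing the two groups points to one rule — sum is odd.
(7,11): 7+11 = 18, does not satisfy this → Group B. (12,8): 12+8 = 20, does not satisfy this → Group B. (3,8): 3+8 = 11, satisfies this → Group A. (11,3): 11+3 = 14, does not satisfy this → Group B.

Group B, Group B, Group A, Group B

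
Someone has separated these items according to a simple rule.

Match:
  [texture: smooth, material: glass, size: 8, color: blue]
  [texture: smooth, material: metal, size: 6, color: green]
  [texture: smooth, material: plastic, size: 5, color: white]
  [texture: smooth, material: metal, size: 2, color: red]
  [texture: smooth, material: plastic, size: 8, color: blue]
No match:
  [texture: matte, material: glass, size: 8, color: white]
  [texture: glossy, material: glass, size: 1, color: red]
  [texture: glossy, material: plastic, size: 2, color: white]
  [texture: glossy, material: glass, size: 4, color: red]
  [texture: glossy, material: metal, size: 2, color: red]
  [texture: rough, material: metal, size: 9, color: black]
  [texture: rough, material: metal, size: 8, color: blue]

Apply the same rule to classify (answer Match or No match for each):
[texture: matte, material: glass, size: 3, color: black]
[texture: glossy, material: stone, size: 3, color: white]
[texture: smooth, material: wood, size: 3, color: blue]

'Match' ⟺ texture is smooth.
[texture: matte, material: glass, size: 3, color: black]: No match (texture is matte).
[texture: glossy, material: stone, size: 3, color: white]: No match (texture is glossy).
[texture: smooth, material: wood, size: 3, color: blue]: Match (texture is smooth).

No match, No match, Match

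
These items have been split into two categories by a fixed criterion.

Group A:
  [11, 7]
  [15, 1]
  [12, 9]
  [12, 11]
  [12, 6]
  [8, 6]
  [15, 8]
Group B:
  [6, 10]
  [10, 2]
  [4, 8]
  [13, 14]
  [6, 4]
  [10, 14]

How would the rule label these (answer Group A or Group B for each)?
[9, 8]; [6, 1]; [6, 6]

Group A, Group B, Group B

All 'Group A' examples share one property — first > second AND sum ≥ 14 — and every 'Group B' example lacks it.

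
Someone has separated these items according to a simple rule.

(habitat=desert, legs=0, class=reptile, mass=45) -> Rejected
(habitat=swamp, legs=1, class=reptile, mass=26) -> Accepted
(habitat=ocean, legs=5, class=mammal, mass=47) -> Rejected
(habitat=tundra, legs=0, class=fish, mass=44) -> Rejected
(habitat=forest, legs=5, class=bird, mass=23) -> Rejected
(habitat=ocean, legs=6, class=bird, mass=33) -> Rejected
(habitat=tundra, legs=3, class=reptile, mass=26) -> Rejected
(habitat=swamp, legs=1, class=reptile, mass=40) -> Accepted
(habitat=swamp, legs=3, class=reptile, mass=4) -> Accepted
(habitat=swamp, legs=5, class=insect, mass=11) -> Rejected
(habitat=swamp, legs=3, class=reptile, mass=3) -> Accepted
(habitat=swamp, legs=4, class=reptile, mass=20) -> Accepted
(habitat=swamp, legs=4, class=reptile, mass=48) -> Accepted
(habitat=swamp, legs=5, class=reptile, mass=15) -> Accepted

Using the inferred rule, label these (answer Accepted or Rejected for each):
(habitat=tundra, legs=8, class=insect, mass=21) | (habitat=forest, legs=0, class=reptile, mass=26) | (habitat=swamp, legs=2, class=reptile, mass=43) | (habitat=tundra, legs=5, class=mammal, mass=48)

Rejected, Rejected, Accepted, Rejected

The simplest hypothesis consistent with all the labels is: class is reptile AND habitat is swamp.
(habitat=tundra, legs=8, class=insect, mass=21): class is insect, habitat is tundra — doesn't qualify, so Rejected. (habitat=forest, legs=0, class=reptile, mass=26): class is reptile, habitat is forest — doesn't qualify, so Rejected. (habitat=swamp, legs=2, class=reptile, mass=43): class is reptile, habitat is swamp — checks out, so Accepted. (habitat=tundra, legs=5, class=mammal, mass=48): class is mammal, habitat is tundra — doesn't qualify, so Rejected.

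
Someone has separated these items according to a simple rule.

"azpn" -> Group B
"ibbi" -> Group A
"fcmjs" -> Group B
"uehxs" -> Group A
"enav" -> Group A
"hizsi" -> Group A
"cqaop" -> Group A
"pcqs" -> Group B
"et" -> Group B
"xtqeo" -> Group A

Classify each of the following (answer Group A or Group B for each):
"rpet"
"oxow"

A rule that fits every label: has ≥ 2 vowels — true of each 'Group A' example, false of each 'Group B' one.
"rpet" → 1 vowel → Group B.
"oxow" → 2 vowels → Group A.

Group B, Group A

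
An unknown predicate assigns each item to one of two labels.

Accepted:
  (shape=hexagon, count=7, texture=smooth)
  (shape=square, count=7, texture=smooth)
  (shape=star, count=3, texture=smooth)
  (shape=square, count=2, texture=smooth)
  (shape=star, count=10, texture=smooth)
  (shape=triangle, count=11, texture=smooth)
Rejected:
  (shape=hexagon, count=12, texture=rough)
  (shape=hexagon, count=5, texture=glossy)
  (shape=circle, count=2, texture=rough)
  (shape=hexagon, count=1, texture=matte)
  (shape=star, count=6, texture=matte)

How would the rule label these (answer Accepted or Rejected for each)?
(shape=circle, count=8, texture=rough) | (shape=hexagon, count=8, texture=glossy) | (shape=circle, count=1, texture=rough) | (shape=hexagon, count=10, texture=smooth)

Rejected, Rejected, Rejected, Accepted

Every 'Accepted' example satisfies: texture is smooth. None of the 'Rejected' examples do.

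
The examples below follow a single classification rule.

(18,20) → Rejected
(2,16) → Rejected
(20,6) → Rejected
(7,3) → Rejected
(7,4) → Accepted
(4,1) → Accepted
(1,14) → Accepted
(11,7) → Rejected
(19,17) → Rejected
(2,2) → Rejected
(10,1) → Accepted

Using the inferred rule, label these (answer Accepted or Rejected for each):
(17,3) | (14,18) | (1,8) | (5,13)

Rejected, Rejected, Accepted, Rejected

All 'Accepted' examples share one property — sum is odd — and every 'Rejected' example lacks it.
Rejected: (17,3), since 17+3 = 20.
Rejected: (14,18), since 14+18 = 32.
Accepted: (1,8), since 1+8 = 9.
Rejected: (5,13), since 5+13 = 18.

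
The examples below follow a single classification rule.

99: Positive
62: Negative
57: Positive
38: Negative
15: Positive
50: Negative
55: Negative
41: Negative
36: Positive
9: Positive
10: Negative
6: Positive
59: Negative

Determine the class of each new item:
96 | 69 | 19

Positive, Positive, Negative

The common property of the 'Positive' items is: multiple of 3. No 'Negative' item has it.
96: Positive (96 = 3·32). 69: Positive (69 = 3·23). 19: Negative (19 = 3·6 + 1).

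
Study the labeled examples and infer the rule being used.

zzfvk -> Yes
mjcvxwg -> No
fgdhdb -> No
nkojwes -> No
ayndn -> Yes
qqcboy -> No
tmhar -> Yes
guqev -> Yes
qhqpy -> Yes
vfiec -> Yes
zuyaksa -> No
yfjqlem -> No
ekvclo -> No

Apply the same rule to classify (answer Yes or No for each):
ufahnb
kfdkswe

No, No

The pattern is that an item is 'Yes' exactly when: length 5.
No: ufahnb, since length 6.
No: kfdkswe, since length 7.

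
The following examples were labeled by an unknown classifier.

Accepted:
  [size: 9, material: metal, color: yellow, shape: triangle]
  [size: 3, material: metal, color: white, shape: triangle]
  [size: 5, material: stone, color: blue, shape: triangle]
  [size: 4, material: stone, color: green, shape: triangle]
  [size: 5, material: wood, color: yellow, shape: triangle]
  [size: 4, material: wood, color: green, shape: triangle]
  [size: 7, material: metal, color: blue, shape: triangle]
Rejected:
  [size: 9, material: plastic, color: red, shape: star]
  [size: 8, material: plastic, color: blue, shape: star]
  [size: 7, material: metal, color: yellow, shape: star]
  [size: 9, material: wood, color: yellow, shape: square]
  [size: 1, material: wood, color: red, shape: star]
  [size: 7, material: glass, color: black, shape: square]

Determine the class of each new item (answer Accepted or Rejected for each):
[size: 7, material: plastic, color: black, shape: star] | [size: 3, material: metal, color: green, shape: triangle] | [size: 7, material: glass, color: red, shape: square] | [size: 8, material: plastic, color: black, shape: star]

Rejected, Accepted, Rejected, Rejected

The rule appears to be: shape is triangle.
[size: 7, material: plastic, color: black, shape: star] → shape is star → Rejected. [size: 3, material: metal, color: green, shape: triangle] → shape is triangle → Accepted. [size: 7, material: glass, color: red, shape: square] → shape is square → Rejected. [size: 8, material: plastic, color: black, shape: star] → shape is star → Rejected.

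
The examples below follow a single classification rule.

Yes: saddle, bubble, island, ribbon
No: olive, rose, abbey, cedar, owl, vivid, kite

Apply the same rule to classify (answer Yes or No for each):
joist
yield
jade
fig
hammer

No, No, No, No, Yes

The distinguishing property — length 6 — holds for all the 'Yes' cases and none of the 'No' cases.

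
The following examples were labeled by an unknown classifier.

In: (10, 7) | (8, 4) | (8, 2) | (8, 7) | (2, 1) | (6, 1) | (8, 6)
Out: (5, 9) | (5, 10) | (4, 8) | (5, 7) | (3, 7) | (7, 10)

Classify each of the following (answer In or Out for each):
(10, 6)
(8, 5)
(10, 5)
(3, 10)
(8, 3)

In, In, In, Out, In

A rule that fits every label: first > second — true of each 'In' example, false of each 'Out' one.
In: (10, 6), since 10 > 6. In: (8, 5), since 8 > 5. In: (10, 5), since 10 > 5. Out: (3, 10), since 3 < 10. In: (8, 3), since 8 > 3.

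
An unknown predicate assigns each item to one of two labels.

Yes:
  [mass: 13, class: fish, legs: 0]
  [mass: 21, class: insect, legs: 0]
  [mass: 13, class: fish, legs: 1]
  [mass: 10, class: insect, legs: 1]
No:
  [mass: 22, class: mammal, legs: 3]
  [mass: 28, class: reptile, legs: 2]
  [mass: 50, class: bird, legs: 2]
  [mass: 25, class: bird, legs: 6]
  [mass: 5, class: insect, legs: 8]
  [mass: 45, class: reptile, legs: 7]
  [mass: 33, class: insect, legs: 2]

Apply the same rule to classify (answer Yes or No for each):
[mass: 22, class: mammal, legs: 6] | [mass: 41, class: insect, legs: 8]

The classifier is using: legs ≤ 1.
[mass: 22, class: mammal, legs: 6]: No (legs = 6).
[mass: 41, class: insect, legs: 8]: No (legs = 8).

No, No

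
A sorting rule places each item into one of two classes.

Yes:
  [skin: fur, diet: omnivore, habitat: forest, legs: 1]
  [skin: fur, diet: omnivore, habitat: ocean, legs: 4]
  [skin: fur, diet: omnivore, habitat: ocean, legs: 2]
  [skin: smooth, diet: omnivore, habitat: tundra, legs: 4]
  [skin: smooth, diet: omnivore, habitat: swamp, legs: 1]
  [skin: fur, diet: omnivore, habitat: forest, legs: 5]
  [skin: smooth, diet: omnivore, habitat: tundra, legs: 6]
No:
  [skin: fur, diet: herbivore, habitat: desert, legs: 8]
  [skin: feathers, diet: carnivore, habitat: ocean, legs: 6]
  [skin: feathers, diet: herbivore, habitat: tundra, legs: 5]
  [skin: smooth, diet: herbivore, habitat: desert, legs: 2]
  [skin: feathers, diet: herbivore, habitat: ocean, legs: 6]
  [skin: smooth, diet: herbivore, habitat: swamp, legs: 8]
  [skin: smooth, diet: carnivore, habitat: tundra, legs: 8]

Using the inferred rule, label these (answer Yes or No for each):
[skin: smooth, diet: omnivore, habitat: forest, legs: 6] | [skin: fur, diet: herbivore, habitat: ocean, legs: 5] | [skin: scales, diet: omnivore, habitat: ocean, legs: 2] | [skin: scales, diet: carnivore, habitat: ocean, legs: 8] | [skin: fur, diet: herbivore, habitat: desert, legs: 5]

The classifier is using: diet is omnivore.
[skin: smooth, diet: omnivore, habitat: forest, legs: 6]: Yes (diet is omnivore). [skin: fur, diet: herbivore, habitat: ocean, legs: 5]: No (diet is herbivore). [skin: scales, diet: omnivore, habitat: ocean, legs: 2]: Yes (diet is omnivore). [skin: scales, diet: carnivore, habitat: ocean, legs: 8]: No (diet is carnivore). [skin: fur, diet: herbivore, habitat: desert, legs: 5]: No (diet is herbivore).

Yes, No, Yes, No, No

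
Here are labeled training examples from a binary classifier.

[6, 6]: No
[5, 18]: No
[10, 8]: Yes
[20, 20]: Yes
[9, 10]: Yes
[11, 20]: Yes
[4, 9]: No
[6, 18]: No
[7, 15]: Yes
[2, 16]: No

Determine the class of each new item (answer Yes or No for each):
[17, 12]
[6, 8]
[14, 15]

Yes, No, Yes

The rule appears to be: first ≥ 7.
Yes: [17, 12], since first 17. No: [6, 8], since first 6. Yes: [14, 15], since first 14.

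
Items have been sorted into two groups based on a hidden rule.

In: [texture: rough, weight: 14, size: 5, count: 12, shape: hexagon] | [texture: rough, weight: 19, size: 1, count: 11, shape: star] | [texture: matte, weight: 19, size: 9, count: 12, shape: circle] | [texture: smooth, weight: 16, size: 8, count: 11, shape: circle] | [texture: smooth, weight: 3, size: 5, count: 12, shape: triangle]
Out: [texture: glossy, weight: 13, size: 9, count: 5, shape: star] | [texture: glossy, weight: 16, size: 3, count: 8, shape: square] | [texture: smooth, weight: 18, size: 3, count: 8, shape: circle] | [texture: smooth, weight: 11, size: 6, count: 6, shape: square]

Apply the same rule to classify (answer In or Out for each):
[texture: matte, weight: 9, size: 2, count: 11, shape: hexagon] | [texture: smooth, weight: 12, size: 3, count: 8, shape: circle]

In, Out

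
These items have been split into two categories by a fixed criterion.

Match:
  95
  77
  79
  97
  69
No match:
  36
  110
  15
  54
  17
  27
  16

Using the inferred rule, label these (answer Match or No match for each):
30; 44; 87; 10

No match, No match, Match, No match

Every 'Match' example satisfies: digit sum ≥ 10. None of the 'No match' examples do.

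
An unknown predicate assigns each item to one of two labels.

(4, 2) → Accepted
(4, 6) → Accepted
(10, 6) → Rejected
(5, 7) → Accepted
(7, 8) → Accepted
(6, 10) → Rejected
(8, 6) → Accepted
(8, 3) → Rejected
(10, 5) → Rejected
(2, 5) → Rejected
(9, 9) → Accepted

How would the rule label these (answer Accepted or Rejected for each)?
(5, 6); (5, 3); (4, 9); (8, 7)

Accepted, Accepted, Rejected, Accepted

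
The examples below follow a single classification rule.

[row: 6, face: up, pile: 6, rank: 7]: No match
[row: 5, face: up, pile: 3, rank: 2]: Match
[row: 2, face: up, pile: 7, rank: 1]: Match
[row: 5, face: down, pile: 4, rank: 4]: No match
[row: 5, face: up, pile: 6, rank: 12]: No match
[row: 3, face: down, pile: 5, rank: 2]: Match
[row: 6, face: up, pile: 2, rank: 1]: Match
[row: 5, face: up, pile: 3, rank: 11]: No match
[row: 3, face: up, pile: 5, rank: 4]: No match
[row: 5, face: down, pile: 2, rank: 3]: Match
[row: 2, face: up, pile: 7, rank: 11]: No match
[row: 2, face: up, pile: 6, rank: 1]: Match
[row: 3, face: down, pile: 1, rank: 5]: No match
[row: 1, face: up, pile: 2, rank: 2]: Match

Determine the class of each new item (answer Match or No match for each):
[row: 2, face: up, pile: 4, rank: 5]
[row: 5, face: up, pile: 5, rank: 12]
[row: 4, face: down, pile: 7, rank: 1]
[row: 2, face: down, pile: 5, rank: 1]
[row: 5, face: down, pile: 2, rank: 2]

No match, No match, Match, Match, Match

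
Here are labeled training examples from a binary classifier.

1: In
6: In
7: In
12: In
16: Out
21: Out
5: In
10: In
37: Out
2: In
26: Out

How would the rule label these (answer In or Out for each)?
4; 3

The pattern is that an item is 'In' exactly when: at most 12.
In: 4, since 4 ≤ 12.
In: 3, since 3 ≤ 12.

In, In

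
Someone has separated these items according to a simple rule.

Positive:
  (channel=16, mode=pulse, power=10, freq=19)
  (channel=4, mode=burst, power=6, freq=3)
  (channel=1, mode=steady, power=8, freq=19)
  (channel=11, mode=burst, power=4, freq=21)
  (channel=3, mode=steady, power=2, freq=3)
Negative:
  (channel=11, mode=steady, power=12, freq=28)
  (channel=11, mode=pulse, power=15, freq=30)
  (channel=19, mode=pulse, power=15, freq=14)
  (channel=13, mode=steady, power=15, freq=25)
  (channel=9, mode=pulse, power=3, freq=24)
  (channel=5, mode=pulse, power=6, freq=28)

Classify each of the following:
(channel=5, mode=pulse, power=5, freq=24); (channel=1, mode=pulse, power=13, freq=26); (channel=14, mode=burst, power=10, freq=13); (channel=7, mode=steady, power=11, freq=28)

Negative, Negative, Positive, Negative

Rule: power ≤ 10 AND freq ≤ 21. This holds for each 'Positive' example and fails for each 'Negative' one.
Negative: (channel=5, mode=pulse, power=5, freq=24), since power = 5, freq = 24. Negative: (channel=1, mode=pulse, power=13, freq=26), since power = 13, freq = 26. Positive: (channel=14, mode=burst, power=10, freq=13), since power = 10, freq = 13. Negative: (channel=7, mode=steady, power=11, freq=28), since power = 11, freq = 28.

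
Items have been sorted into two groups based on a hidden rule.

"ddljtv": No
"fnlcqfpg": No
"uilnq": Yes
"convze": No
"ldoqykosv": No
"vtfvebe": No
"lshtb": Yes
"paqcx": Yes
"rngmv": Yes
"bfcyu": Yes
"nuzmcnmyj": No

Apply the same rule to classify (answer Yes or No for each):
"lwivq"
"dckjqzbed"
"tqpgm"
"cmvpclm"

Yes, No, Yes, No

The distinguishing property — length 5 — holds for all the 'Yes' cases and none of the 'No' cases.
"lwivq": length 5 — qualifies, so Yes. "dckjqzbed": length 9 — does not pass, so No. "tqpgm": length 5 — qualifies, so Yes. "cmvpclm": length 7 — does not pass, so No.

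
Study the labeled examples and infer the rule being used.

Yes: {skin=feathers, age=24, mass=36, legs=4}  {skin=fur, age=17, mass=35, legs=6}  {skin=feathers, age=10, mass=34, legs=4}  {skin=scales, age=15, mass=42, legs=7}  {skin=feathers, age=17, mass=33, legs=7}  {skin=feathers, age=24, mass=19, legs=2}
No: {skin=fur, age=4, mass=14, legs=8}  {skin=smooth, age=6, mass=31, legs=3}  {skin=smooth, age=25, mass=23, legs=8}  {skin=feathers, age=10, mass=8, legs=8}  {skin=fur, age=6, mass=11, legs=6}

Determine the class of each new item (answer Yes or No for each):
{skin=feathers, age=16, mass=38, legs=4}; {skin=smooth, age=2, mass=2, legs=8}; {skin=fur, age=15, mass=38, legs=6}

Yes, No, Yes

A rule that fits every label: age ≥ 10 AND legs ≤ 7 — true of each 'Yes' example, false of each 'No' one.
Yes: {skin=feathers, age=16, mass=38, legs=4}, since age = 16, legs = 4. No: {skin=smooth, age=2, mass=2, legs=8}, since age = 2, legs = 8. Yes: {skin=fur, age=15, mass=38, legs=6}, since age = 15, legs = 6.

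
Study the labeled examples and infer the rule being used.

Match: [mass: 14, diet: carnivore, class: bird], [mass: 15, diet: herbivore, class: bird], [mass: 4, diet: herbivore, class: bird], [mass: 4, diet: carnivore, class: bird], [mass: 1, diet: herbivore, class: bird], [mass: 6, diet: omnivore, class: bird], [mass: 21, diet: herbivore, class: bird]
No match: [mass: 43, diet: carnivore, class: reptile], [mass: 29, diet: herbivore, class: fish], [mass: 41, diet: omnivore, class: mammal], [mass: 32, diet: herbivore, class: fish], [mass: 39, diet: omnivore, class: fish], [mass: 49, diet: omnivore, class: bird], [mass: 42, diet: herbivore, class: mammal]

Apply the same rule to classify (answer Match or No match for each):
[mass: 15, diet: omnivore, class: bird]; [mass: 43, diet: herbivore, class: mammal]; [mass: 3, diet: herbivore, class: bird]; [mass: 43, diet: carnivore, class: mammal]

The pattern is that an item is 'Match' exactly when: mass ≤ 21.
[mass: 15, diet: omnivore, class: bird] — mass = 15, hence Match. [mass: 43, diet: herbivore, class: mammal] — mass = 43, hence No match. [mass: 3, diet: herbivore, class: bird] — mass = 3, hence Match. [mass: 43, diet: carnivore, class: mammal] — mass = 43, hence No match.

Match, No match, Match, No match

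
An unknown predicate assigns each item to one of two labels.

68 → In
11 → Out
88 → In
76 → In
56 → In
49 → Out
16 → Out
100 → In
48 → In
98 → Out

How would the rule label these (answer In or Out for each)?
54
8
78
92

Out, Out, Out, In

The classifier is using: multiple of 4 AND at least 48.
54 — 54 = 4·13 + 2, 54 ≥ 48, hence Out. 8 — 8 = 4·2, 8 < 48, hence Out. 78 — 78 = 4·19 + 2, 78 ≥ 48, hence Out. 92 — 92 = 4·23, 92 ≥ 48, hence In.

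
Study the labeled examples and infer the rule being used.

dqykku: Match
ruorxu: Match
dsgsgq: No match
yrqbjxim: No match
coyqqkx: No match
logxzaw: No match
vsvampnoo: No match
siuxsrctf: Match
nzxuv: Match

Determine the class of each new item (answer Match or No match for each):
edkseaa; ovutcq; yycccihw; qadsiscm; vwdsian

No match, Match, No match, No match, No match

Comparing the two groups points to one rule — contains 'u'.
edkseaa: No match (no 'u').
ovutcq: Match (has 'u').
yycccihw: No match (no 'u').
qadsiscm: No match (no 'u').
vwdsian: No match (no 'u').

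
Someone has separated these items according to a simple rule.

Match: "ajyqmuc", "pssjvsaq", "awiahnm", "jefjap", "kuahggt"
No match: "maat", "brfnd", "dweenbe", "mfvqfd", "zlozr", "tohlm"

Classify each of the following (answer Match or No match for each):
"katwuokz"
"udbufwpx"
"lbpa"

The classifier is using: length ≥ 5 AND contains 'a'.

Match, No match, No match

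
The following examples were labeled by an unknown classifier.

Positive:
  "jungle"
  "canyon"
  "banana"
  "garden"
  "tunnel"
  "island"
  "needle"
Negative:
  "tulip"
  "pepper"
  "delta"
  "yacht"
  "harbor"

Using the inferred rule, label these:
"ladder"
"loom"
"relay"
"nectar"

Negative, Negative, Negative, Positive

The common property of the 'Positive' items is: contains 'n'. No 'Negative' item has it.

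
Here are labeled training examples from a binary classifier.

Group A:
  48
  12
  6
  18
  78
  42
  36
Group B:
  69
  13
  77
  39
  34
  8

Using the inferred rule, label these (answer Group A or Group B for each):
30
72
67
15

Group A, Group A, Group B, Group B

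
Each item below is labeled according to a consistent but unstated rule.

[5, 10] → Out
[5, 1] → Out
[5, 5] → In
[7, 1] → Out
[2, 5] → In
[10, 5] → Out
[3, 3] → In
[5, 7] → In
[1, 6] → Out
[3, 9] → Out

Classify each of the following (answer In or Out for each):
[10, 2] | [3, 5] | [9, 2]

A rule that fits every label: |first − second| ≤ 3 — true of each 'In' example, false of each 'Out' one.

Out, In, Out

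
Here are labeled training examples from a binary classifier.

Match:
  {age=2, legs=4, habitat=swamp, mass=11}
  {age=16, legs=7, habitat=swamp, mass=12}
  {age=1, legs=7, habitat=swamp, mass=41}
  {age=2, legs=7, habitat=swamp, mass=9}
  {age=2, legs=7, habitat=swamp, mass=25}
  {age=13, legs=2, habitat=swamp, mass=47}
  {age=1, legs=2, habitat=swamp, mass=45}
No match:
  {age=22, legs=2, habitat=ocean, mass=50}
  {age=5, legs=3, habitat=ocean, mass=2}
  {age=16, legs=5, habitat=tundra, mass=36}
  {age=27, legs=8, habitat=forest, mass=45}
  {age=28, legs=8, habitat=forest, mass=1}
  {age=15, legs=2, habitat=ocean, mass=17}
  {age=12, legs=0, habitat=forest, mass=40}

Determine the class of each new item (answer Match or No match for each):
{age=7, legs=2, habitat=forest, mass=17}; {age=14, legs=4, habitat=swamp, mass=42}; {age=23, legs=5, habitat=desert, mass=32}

No match, Match, No match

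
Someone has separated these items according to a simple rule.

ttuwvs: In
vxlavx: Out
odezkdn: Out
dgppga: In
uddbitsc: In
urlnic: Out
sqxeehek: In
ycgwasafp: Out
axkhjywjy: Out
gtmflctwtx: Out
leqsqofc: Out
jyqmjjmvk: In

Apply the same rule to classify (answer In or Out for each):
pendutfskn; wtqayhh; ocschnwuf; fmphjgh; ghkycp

Every 'In' example satisfies: has a double letter. None of the 'Out' examples do.

Out, In, Out, Out, Out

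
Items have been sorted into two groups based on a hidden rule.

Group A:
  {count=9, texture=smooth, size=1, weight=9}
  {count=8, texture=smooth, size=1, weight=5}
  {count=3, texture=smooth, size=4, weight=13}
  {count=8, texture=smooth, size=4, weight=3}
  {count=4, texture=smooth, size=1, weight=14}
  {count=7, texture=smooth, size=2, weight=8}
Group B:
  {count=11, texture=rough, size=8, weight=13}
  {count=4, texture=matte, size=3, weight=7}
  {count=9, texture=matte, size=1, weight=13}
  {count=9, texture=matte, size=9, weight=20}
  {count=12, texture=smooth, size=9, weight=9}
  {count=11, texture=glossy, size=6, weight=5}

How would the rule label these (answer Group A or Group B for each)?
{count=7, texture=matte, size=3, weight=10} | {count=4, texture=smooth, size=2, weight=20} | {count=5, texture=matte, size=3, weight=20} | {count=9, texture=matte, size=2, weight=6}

Group B, Group A, Group B, Group B

The rule appears to be: texture is smooth AND size ≤ 4.
{count=7, texture=matte, size=3, weight=10}: texture is matte, size = 3, does not fit → Group B. {count=4, texture=smooth, size=2, weight=20}: texture is smooth, size = 2, checks out → Group A. {count=5, texture=matte, size=3, weight=20}: texture is matte, size = 3, does not fit → Group B. {count=9, texture=matte, size=2, weight=6}: texture is matte, size = 2, does not fit → Group B.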